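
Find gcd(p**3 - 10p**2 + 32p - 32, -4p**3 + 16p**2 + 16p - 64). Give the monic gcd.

By polynomial division,
  p**3 - 10p**2 + 32p - 32 = (-1/4)(-4p**3 + 16p**2 + 16p - 64) + (-6p**2 + 36p - 48)
  -4p**3 + 16p**2 + 16p - 64 = ((2/3)p + 4/3)(-6p**2 + 36p - 48) + (0)
Last nonzero remainder: -6p**2 + 36p - 48. Dividing through by -6 gives the monic gcd p**2 - 6p + 8.

p**2 - 6p + 8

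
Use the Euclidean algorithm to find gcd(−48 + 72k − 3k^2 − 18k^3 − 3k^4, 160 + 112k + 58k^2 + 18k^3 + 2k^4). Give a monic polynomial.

16 + 8k + k^2

Euclidean algorithm in ℚ[k]:
  −3k^4 − 18k^3 − 3k^2 + 72k − 48 = (−3/2)(2k^4 + 18k^3 + 58k^2 + 112k + 160) + (9k^3 + 84k^2 + 240k + 192)
  2k^4 + 18k^3 + 58k^2 + 112k + 160 = ((2/9)k − 2/27)(9k^3 + 84k^2 + 240k + 192) + ((98/9)k^2 + (784/9)k + 1568/9)
  9k^3 + 84k^2 + 240k + 192 = ((81/98)k + 54/49)((98/9)k^2 + (784/9)k + 1568/9) + (0)
Last nonzero remainder: (98/9)k^2 + (784/9)k + 1568/9. Dividing through by 98/9 gives the monic gcd k^2 + 8k + 16.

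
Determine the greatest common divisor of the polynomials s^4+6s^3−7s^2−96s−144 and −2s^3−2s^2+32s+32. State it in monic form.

s^2−16

Apply the Euclidean algorithm:
  s^4+6s^3−7s^2−96s−144 = (−(1/2)s−5/2)(−2s^3−2s^2+32s+32) + (4s^2−64)
  −2s^3−2s^2+32s+32 = (−(1/2)s−1/2)(4s^2−64) + (0)
Last nonzero remainder: 4s^2−64. Dividing through by 4 gives the monic gcd s^2−16.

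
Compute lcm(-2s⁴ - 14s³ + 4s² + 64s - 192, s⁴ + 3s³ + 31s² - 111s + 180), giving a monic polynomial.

Repeated division with remainder:
  -2s⁴ - 14s³ + 4s² + 64s - 192 = (-2)(s⁴ + 3s³ + 31s² - 111s + 180) + (-8s³ + 66s² - 158s + 168)
  s⁴ + 3s³ + 31s² - 111s + 180 = (-(1/8)s - 45/32)(-8s³ + 66s² - 158s + 168) + ((1665/16)s² - (4995/16)s + 1665/4)
  -8s³ + 66s² - 158s + 168 = (-(128/1665)s + 224/555)((1665/16)s² - (4995/16)s + 1665/4) + (0)
Last nonzero remainder: (1665/16)s² - (4995/16)s + 1665/4. Dividing through by 1665/16 gives the monic gcd s² - 3s + 4.
Then lcm(f, g) = f·g / gcd(f, g); expanding and making the result monic gives the answer.

s⁶ + 13s⁵ + 85s⁴ + 271s³ - 186s² - 864s + 4320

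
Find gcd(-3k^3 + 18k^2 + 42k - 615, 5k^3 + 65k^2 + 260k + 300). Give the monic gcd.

k + 5

Euclidean algorithm in ℚ[k]:
  -3k^3 + 18k^2 + 42k - 615 = (-3/5)(5k^3 + 65k^2 + 260k + 300) + (57k^2 + 198k - 435)
  5k^3 + 65k^2 + 260k + 300 = ((5/57)k + 905/1083)(57k^2 + 198k - 435) + ((47905/361)k + 239525/361)
  57k^2 + 198k - 435 = ((20577/47905)k - 31407/47905)((47905/361)k + 239525/361) + (0)
Last nonzero remainder: (47905/361)k + 239525/361. Dividing through by 47905/361 gives the monic gcd k + 5.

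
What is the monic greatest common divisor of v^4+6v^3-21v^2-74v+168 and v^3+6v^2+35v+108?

v+4

Repeated division with remainder:
  v^4+6v^3-21v^2-74v+168 = (v)(v^3+6v^2+35v+108) + (-56v^2-182v+168)
  v^3+6v^2+35v+108 = (-(1/56)v-11/224)(-56v^2-182v+168) + ((465/16)v+465/4)
  -56v^2-182v+168 = (-(896/465)v+224/155)((465/16)v+465/4) + (0)
Last nonzero remainder: (465/16)v+465/4. Dividing through by 465/16 gives the monic gcd v+4.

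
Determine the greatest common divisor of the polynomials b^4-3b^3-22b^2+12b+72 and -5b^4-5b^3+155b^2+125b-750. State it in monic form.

b^2+b-6

By polynomial division,
  b^4-3b^3-22b^2+12b+72 = (-1/5)(-5b^4-5b^3+155b^2+125b-750) + (-4b^3+9b^2+37b-78)
  -5b^4-5b^3+155b^2+125b-750 = ((5/4)b+65/16)(-4b^3+9b^2+37b-78) + ((1155/16)b^2+(1155/16)b-3465/8)
  -4b^3+9b^2+37b-78 = (-(64/1155)b+208/1155)((1155/16)b^2+(1155/16)b-3465/8) + (0)
Last nonzero remainder: (1155/16)b^2+(1155/16)b-3465/8. Dividing through by 1155/16 gives the monic gcd b^2+b-6.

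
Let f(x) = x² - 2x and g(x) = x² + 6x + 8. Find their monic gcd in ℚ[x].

Euclidean algorithm in ℚ[x]:
  x² - 2x = (x² + 6x + 8) + (-8x - 8)
  x² + 6x + 8 = (-(1/8)x - 5/8)(-8x - 8) + (3)
  -8x - 8 = (-(8/3)x - 8/3)(3) + (0)
The last nonzero remainder is the constant 3, so the polynomials are coprime and gcd = 1.

1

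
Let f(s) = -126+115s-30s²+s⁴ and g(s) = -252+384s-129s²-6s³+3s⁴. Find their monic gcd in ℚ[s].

-14+5s+s²

Repeated division with remainder:
  s⁴-30s²+115s-126 = (1/3)(3s⁴-6s³-129s²+384s-252) + (2s³+13s²-13s-42)
  3s⁴-6s³-129s²+384s-252 = ((3/2)s-51/4)(2s³+13s²-13s-42) + ((225/4)s²+(1125/4)s-1575/2)
  2s³+13s²-13s-42 = ((8/225)s+4/75)((225/4)s²+(1125/4)s-1575/2) + (0)
Last nonzero remainder: (225/4)s²+(1125/4)s-1575/2. Dividing through by 225/4 gives the monic gcd s²+5s-14.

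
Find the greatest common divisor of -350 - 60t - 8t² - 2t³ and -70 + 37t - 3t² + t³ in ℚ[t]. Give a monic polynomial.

35 - t + t²

Apply the Euclidean algorithm:
  -2t³ - 8t² - 60t - 350 = (-2)(t³ - 3t² + 37t - 70) + (-14t² + 14t - 490)
  t³ - 3t² + 37t - 70 = (-(1/14)t + 1/7)(-14t² + 14t - 490) + (0)
Last nonzero remainder: -14t² + 14t - 490. Dividing through by -14 gives the monic gcd t² - t + 35.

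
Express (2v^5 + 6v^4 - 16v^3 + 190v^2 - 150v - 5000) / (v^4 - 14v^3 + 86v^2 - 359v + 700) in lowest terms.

Repeated division with remainder:
  2v^5 + 6v^4 - 16v^3 + 190v^2 - 150v - 5000 = (2v + 34)(v^4 - 14v^3 + 86v^2 - 359v + 700) + (288v^3 - 2016v^2 + 10656v - 28800)
  v^4 - 14v^3 + 86v^2 - 359v + 700 = ((1/288)v - 7/288)(288v^3 - 2016v^2 + 10656v - 28800) + (0)
Last nonzero remainder: 288v^3 - 2016v^2 + 10656v - 28800. Dividing through by 288 gives the monic gcd v^3 - 7v^2 + 37v - 100.
Cancel v^3 - 7v^2 + 37v - 100 from numerator and denominator to get the reduced form.

(2v^2 + 20v + 50)/(v - 7)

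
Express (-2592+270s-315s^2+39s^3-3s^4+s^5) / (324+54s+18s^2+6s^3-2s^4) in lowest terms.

(-48-3s-s^2)/(6+2s)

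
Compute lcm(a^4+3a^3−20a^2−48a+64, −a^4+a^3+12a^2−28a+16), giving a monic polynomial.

Euclidean algorithm in ℚ[a]:
  a^4+3a^3−20a^2−48a+64 = (−1)(−a^4+a^3+12a^2−28a+16) + (4a^3−8a^2−76a+80)
  −a^4+a^3+12a^2−28a+16 = (−(1/4)a−1/4)(4a^3−8a^2−76a+80) + (−9a^2−27a+36)
  4a^3−8a^2−76a+80 = (−(4/9)a+20/9)(−9a^2−27a+36) + (0)
Last nonzero remainder: −9a^2−27a+36. Dividing through by −9 gives the monic gcd a^2+3a−4.
Then lcm(f, g) = f·g / gcd(f, g); expanding and making the result monic gives the answer.

a^6−a^5−28a^4+44a^3+176a^2−448a+256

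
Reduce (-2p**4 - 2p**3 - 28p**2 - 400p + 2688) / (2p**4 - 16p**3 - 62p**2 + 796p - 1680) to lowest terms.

(-p**2 + 2p - 48)/(p**2 - 11p + 30)

By polynomial division,
  -2p**4 - 2p**3 - 28p**2 - 400p + 2688 = (-1)(2p**4 - 16p**3 - 62p**2 + 796p - 1680) + (-18p**3 - 90p**2 + 396p + 1008)
  2p**4 - 16p**3 - 62p**2 + 796p - 1680 = (-(1/9)p + 13/9)(-18p**3 - 90p**2 + 396p + 1008) + (112p**2 + 336p - 3136)
  -18p**3 - 90p**2 + 396p + 1008 = (-(9/56)p - 9/28)(112p**2 + 336p - 3136) + (0)
Last nonzero remainder: 112p**2 + 336p - 3136. Dividing through by 112 gives the monic gcd p**2 + 3p - 28.
Cancel p**2 + 3p - 28 from numerator and denominator to get the reduced form.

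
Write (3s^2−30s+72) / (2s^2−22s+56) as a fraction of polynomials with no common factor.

(3s−18)/(2s−14)

Repeated division with remainder:
  3s^2−30s+72 = (3/2)(2s^2−22s+56) + (3s−12)
  2s^2−22s+56 = ((2/3)s−14/3)(3s−12) + (0)
Last nonzero remainder: 3s−12. Dividing through by 3 gives the monic gcd s−4.
Cancel s−4 from numerator and denominator to get the reduced form.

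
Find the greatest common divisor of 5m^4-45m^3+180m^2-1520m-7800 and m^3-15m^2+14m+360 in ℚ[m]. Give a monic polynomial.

Repeated division with remainder:
  5m^4-45m^3+180m^2-1520m-7800 = (5m+30)(m^3-15m^2+14m+360) + (560m^2-3740m-18600)
  m^3-15m^2+14m+360 = ((1/560)m-233/15680)(560m^2-3740m-18600) + (-(6555/784)m+32775/392)
  560m^2-3740m-18600 = (-(87808/1311)m-97216/437)(-(6555/784)m+32775/392) + (0)
Last nonzero remainder: -(6555/784)m+32775/392. Dividing through by -6555/784 gives the monic gcd m-10.

m-10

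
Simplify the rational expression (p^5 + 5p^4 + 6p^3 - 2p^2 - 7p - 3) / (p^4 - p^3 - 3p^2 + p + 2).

By polynomial division,
  p^5 + 5p^4 + 6p^3 - 2p^2 - 7p - 3 = (p + 6)(p^4 - p^3 - 3p^2 + p + 2) + (15p^3 + 15p^2 - 15p - 15)
  p^4 - p^3 - 3p^2 + p + 2 = ((1/15)p - 2/15)(15p^3 + 15p^2 - 15p - 15) + (0)
Last nonzero remainder: 15p^3 + 15p^2 - 15p - 15. Dividing through by 15 gives the monic gcd p^3 + p^2 - p - 1.
Cancel p^3 + p^2 - p - 1 from numerator and denominator to get the reduced form.

(p^2 + 4p + 3)/(p - 2)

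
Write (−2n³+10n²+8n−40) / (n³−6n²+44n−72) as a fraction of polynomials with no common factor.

Repeated division with remainder:
  −2n³+10n²+8n−40 = (−2)(n³−6n²+44n−72) + (−2n²+96n−184)
  n³−6n²+44n−72 = (−(1/2)n−21)(−2n²+96n−184) + (1968n−3936)
  −2n²+96n−184 = (−(1/984)n+23/492)(1968n−3936) + (0)
Last nonzero remainder: 1968n−3936. Dividing through by 1968 gives the monic gcd n−2.
Cancel n−2 from numerator and denominator to get the reduced form.

(−2n²+6n+20)/(n²−4n+36)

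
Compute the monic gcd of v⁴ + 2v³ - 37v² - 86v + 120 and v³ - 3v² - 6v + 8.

By polynomial division,
  v⁴ + 2v³ - 37v² - 86v + 120 = (v + 5)(v³ - 3v² - 6v + 8) + (-16v² - 64v + 80)
  v³ - 3v² - 6v + 8 = (-(1/16)v + 7/16)(-16v² - 64v + 80) + (27v - 27)
  -16v² - 64v + 80 = (-(16/27)v - 80/27)(27v - 27) + (0)
Last nonzero remainder: 27v - 27. Dividing through by 27 gives the monic gcd v - 1.

v - 1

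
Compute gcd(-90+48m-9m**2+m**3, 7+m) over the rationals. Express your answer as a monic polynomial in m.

By polynomial division,
  m**3-9m**2+48m-90 = (m**2-16m+160)(m+7) + (-1210)
  m+7 = (-(1/1210)m-7/1210)(-1210) + (0)
The last nonzero remainder is the constant -1210, so the polynomials are coprime and gcd = 1.

1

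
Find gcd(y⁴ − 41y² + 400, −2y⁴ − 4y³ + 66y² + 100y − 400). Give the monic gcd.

y³ + 4y² − 25y − 100

Repeated division with remainder:
  y⁴ − 41y² + 400 = (−1/2)(−2y⁴ − 4y³ + 66y² + 100y − 400) + (−2y³ − 8y² + 50y + 200)
  −2y⁴ − 4y³ + 66y² + 100y − 400 = (y − 2)(−2y³ − 8y² + 50y + 200) + (0)
Last nonzero remainder: −2y³ − 8y² + 50y + 200. Dividing through by −2 gives the monic gcd y³ + 4y² − 25y − 100.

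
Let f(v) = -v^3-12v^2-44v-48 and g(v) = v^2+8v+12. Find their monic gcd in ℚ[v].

v^2+8v+12

Euclidean algorithm in ℚ[v]:
  -v^3-12v^2-44v-48 = (-v-4)(v^2+8v+12) + (0)
The last nonzero remainder v^2+8v+12 is already monic.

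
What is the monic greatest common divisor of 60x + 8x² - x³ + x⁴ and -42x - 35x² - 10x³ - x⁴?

3x + x²

Euclidean algorithm in ℚ[x]:
  x⁴ - x³ + 8x² + 60x = (-1)(-x⁴ - 10x³ - 35x² - 42x) + (-11x³ - 27x² + 18x)
  -x⁴ - 10x³ - 35x² - 42x = ((1/11)x + 83/121)(-11x³ - 27x² + 18x) + (-(2192/121)x² - (6576/121)x)
  -11x³ - 27x² + 18x = ((1331/2192)x - 363/1096)(-(2192/121)x² - (6576/121)x) + (0)
Last nonzero remainder: -(2192/121)x² - (6576/121)x. Dividing through by -2192/121 gives the monic gcd x² + 3x.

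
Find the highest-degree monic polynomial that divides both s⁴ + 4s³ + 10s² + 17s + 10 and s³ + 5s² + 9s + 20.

Repeated division with remainder:
  s⁴ + 4s³ + 10s² + 17s + 10 = (s - 1)(s³ + 5s² + 9s + 20) + (6s² + 6s + 30)
  s³ + 5s² + 9s + 20 = ((1/6)s + 2/3)(6s² + 6s + 30) + (0)
Last nonzero remainder: 6s² + 6s + 30. Dividing through by 6 gives the monic gcd s² + s + 5.

s² + s + 5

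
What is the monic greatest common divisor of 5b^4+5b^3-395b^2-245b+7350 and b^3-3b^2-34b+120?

b^2+b-30

By polynomial division,
  5b^4+5b^3-395b^2-245b+7350 = (5b+20)(b^3-3b^2-34b+120) + (-165b^2-165b+4950)
  b^3-3b^2-34b+120 = (-(1/165)b+4/165)(-165b^2-165b+4950) + (0)
Last nonzero remainder: -165b^2-165b+4950. Dividing through by -165 gives the monic gcd b^2+b-30.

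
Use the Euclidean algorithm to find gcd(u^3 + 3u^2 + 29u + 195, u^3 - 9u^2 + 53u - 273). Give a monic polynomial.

Euclidean algorithm in ℚ[u]:
  u^3 + 3u^2 + 29u + 195 = (u^3 - 9u^2 + 53u - 273) + (12u^2 - 24u + 468)
  u^3 - 9u^2 + 53u - 273 = ((1/12)u - 7/12)(12u^2 - 24u + 468) + (0)
Last nonzero remainder: 12u^2 - 24u + 468. Dividing through by 12 gives the monic gcd u^2 - 2u + 39.

u^2 - 2u + 39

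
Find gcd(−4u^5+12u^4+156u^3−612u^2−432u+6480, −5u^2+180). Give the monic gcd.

Apply the Euclidean algorithm:
  −4u^5+12u^4+156u^3−612u^2−432u+6480 = ((4/5)u^3−(12/5)u^2−(12/5)u+36)(−5u^2+180) + (0)
Last nonzero remainder: −5u^2+180. Dividing through by −5 gives the monic gcd u^2−36.

u^2−36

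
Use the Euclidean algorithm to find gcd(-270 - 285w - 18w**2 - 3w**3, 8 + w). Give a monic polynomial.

By polynomial division,
  -3w**3 - 18w**2 - 285w - 270 = (-3w**2 + 6w - 333)(w + 8) + (2394)
  w + 8 = ((1/2394)w + 4/1197)(2394) + (0)
The last nonzero remainder is the constant 2394, so the polynomials are coprime and gcd = 1.

1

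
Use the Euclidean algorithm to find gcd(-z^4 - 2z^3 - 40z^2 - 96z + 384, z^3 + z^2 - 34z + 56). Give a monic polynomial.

z - 2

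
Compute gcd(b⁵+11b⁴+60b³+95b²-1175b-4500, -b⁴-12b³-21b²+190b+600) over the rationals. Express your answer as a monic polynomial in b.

b³+6b²-15b-100

Repeated division with remainder:
  b⁵+11b⁴+60b³+95b²-1175b-4500 = (-b+1)(-b⁴-12b³-21b²+190b+600) + (51b³+306b²-765b-5100)
  -b⁴-12b³-21b²+190b+600 = (-(1/51)b-2/17)(51b³+306b²-765b-5100) + (0)
Last nonzero remainder: 51b³+306b²-765b-5100. Dividing through by 51 gives the monic gcd b³+6b²-15b-100.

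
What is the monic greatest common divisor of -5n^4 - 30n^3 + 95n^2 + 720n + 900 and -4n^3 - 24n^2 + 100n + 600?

n^2 + n - 30

Repeated division with remainder:
  -5n^4 - 30n^3 + 95n^2 + 720n + 900 = ((5/4)n)(-4n^3 - 24n^2 + 100n + 600) + (-30n^2 - 30n + 900)
  -4n^3 - 24n^2 + 100n + 600 = ((2/15)n + 2/3)(-30n^2 - 30n + 900) + (0)
Last nonzero remainder: -30n^2 - 30n + 900. Dividing through by -30 gives the monic gcd n^2 + n - 30.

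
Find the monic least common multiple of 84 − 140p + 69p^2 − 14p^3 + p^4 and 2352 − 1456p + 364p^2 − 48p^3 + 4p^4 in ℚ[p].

3528 − 6300p + 3682p^2 − 1073p^3 + 181p^4 − 19p^5 + p^6

Apply the Euclidean algorithm:
  p^4 − 14p^3 + 69p^2 − 140p + 84 = (1/4)(4p^4 − 48p^3 + 364p^2 − 1456p + 2352) + (−2p^3 − 22p^2 + 224p − 504)
  4p^4 − 48p^3 + 364p^2 − 1456p + 2352 = (−2p + 46)(−2p^3 − 22p^2 + 224p − 504) + (1824p^2 − 12768p + 25536)
  −2p^3 − 22p^2 + 224p − 504 = (−(1/912)p − 3/152)(1824p^2 − 12768p + 25536) + (0)
Last nonzero remainder: 1824p^2 − 12768p + 25536. Dividing through by 1824 gives the monic gcd p^2 − 7p + 14.
Then lcm(f, g) = f·g / gcd(f, g); expanding and making the result monic gives the answer.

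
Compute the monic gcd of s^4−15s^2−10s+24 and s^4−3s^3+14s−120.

s^2−s−12

Apply the Euclidean algorithm:
  s^4−15s^2−10s+24 = (s^4−3s^3+14s−120) + (3s^3−15s^2−24s+144)
  s^4−3s^3+14s−120 = ((1/3)s+2/3)(3s^3−15s^2−24s+144) + (18s^2−18s−216)
  3s^3−15s^2−24s+144 = ((1/6)s−2/3)(18s^2−18s−216) + (0)
Last nonzero remainder: 18s^2−18s−216. Dividing through by 18 gives the monic gcd s^2−s−12.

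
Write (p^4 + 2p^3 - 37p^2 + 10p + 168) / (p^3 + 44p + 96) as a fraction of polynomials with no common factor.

Euclidean algorithm in ℚ[p]:
  p^4 + 2p^3 - 37p^2 + 10p + 168 = (p + 2)(p^3 + 44p + 96) + (-81p^2 - 174p - 24)
  p^3 + 44p + 96 = (-(1/81)p + 58/2187)(-81p^2 - 174p - 24) + ((35224/729)p + 70448/729)
  -81p^2 - 174p - 24 = (-(59049/35224)p - 2187/8806)((35224/729)p + 70448/729) + (0)
Last nonzero remainder: (35224/729)p + 70448/729. Dividing through by 35224/729 gives the monic gcd p + 2.
Cancel p + 2 from numerator and denominator to get the reduced form.

(p^3 - 37p + 84)/(p^2 - 2p + 48)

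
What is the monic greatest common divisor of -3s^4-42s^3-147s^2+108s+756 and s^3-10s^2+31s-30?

s-2

Euclidean algorithm in ℚ[s]:
  -3s^4-42s^3-147s^2+108s+756 = (-3s-72)(s^3-10s^2+31s-30) + (-774s^2+2250s-1404)
  s^3-10s^2+31s-30 = (-(1/774)s+305/33282)(-774s^2+2250s-1404) + ((15840/1849)s-31680/1849)
  -774s^2+2250s-1404 = (-(79507/880)s+72111/880)((15840/1849)s-31680/1849) + (0)
Last nonzero remainder: (15840/1849)s-31680/1849. Dividing through by 15840/1849 gives the monic gcd s-2.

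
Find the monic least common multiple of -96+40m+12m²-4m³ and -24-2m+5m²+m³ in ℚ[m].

96-16m-22m²+m³+m⁴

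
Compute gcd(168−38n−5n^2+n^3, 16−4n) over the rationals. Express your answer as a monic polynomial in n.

−4+n

Euclidean algorithm in ℚ[n]:
  n^3−5n^2−38n+168 = (−(1/4)n^2+(1/4)n+21/2)(−4n+16) + (0)
Last nonzero remainder: −4n+16. Dividing through by −4 gives the monic gcd n−4.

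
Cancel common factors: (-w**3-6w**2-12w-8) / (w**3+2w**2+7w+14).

Apply the Euclidean algorithm:
  -w**3-6w**2-12w-8 = (-1)(w**3+2w**2+7w+14) + (-4w**2-5w+6)
  w**3+2w**2+7w+14 = (-(1/4)w-3/16)(-4w**2-5w+6) + ((121/16)w+121/8)
  -4w**2-5w+6 = (-(64/121)w+48/121)((121/16)w+121/8) + (0)
Last nonzero remainder: (121/16)w+121/8. Dividing through by 121/16 gives the monic gcd w+2.
Cancel w+2 from numerator and denominator to get the reduced form.

(-w**2-4w-4)/(w**2+7)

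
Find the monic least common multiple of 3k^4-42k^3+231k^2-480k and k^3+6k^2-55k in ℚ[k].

k^5-3k^4-77k^3+687k^2-1760k

Euclidean algorithm in ℚ[k]:
  3k^4-42k^3+231k^2-480k = (3k-60)(k^3+6k^2-55k) + (756k^2-3780k)
  k^3+6k^2-55k = ((1/756)k+11/756)(756k^2-3780k) + (0)
Last nonzero remainder: 756k^2-3780k. Dividing through by 756 gives the monic gcd k^2-5k.
Then lcm(f, g) = f·g / gcd(f, g); expanding and making the result monic gives the answer.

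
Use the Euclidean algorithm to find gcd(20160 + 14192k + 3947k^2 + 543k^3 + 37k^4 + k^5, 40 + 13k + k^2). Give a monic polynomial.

40 + 13k + k^2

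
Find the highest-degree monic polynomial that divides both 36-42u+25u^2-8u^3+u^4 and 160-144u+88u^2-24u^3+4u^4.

4-2u+u^2

Repeated division with remainder:
  u^4-8u^3+25u^2-42u+36 = (1/4)(4u^4-24u^3+88u^2-144u+160) + (-2u^3+3u^2-6u-4)
  4u^4-24u^3+88u^2-144u+160 = (-2u+9)(-2u^3+3u^2-6u-4) + (49u^2-98u+196)
  -2u^3+3u^2-6u-4 = (-(2/49)u-1/49)(49u^2-98u+196) + (0)
Last nonzero remainder: 49u^2-98u+196. Dividing through by 49 gives the monic gcd u^2-2u+4.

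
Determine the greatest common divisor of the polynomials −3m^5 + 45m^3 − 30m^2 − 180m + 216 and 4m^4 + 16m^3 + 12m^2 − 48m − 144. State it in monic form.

Repeated division with remainder:
  −3m^5 + 45m^3 − 30m^2 − 180m + 216 = (−(3/4)m + 3)(4m^4 + 16m^3 + 12m^2 − 48m − 144) + (6m^3 − 102m^2 − 144m + 648)
  4m^4 + 16m^3 + 12m^2 − 48m − 144 = ((2/3)m + 14)(6m^3 − 102m^2 − 144m + 648) + (1536m^2 + 1536m − 9216)
  6m^3 − 102m^2 − 144m + 648 = ((1/256)m − 9/128)(1536m^2 + 1536m − 9216) + (0)
Last nonzero remainder: 1536m^2 + 1536m − 9216. Dividing through by 1536 gives the monic gcd m^2 + m − 6.

m^2 + m − 6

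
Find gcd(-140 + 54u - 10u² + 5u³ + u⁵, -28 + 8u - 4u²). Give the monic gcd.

7 - 2u + u²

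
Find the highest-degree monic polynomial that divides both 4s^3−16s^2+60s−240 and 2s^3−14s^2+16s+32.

s−4

By polynomial division,
  4s^3−16s^2+60s−240 = (2)(2s^3−14s^2+16s+32) + (12s^2+28s−304)
  2s^3−14s^2+16s+32 = ((1/6)s−14/9)(12s^2+28s−304) + ((992/9)s−3968/9)
  12s^2+28s−304 = ((27/248)s+171/248)((992/9)s−3968/9) + (0)
Last nonzero remainder: (992/9)s−3968/9. Dividing through by 992/9 gives the monic gcd s−4.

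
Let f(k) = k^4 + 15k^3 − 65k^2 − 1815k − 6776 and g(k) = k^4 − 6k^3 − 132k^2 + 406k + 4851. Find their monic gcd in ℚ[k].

k^2 − 4k − 77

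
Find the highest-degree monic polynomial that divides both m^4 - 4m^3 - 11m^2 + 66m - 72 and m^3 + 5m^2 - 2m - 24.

m^2 + 2m - 8

Apply the Euclidean algorithm:
  m^4 - 4m^3 - 11m^2 + 66m - 72 = (m - 9)(m^3 + 5m^2 - 2m - 24) + (36m^2 + 72m - 288)
  m^3 + 5m^2 - 2m - 24 = ((1/36)m + 1/12)(36m^2 + 72m - 288) + (0)
Last nonzero remainder: 36m^2 + 72m - 288. Dividing through by 36 gives the monic gcd m^2 + 2m - 8.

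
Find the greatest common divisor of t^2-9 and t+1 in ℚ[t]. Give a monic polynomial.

1

Repeated division with remainder:
  t^2-9 = (t-1)(t+1) + (-8)
  t+1 = (-(1/8)t-1/8)(-8) + (0)
The last nonzero remainder is the constant -8, so the polynomials are coprime and gcd = 1.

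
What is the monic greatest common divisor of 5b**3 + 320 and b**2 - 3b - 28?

By polynomial division,
  5b**3 + 320 = (5b + 15)(b**2 - 3b - 28) + (185b + 740)
  b**2 - 3b - 28 = ((1/185)b - 7/185)(185b + 740) + (0)
Last nonzero remainder: 185b + 740. Dividing through by 185 gives the monic gcd b + 4.

b + 4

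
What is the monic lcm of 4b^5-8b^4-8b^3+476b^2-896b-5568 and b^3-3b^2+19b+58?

b^6-6b^4+115b^3+14b^2-1840b-2784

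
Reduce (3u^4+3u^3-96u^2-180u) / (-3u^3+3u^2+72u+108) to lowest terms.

Apply the Euclidean algorithm:
  3u^4+3u^3-96u^2-180u = (-u-2)(-3u^3+3u^2+72u+108) + (-18u^2+72u+216)
  -3u^3+3u^2+72u+108 = ((1/6)u+1/2)(-18u^2+72u+216) + (0)
Last nonzero remainder: -18u^2+72u+216. Dividing through by -18 gives the monic gcd u^2-4u-12.
Cancel u^2-4u-12 from numerator and denominator to get the reduced form.

(-u^2-5u)/(u+3)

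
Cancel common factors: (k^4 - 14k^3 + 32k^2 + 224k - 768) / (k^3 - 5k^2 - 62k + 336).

(k^3 - 8k^2 - 16k + 128)/(k^2 + k - 56)

Apply the Euclidean algorithm:
  k^4 - 14k^3 + 32k^2 + 224k - 768 = (k - 9)(k^3 - 5k^2 - 62k + 336) + (49k^2 - 670k + 2256)
  k^3 - 5k^2 - 62k + 336 = ((1/49)k + 425/2401)(49k^2 - 670k + 2256) + ((25344/2401)k - 152064/2401)
  49k^2 - 670k + 2256 = ((117649/25344)k - 112847/3168)((25344/2401)k - 152064/2401) + (0)
Last nonzero remainder: (25344/2401)k - 152064/2401. Dividing through by 25344/2401 gives the monic gcd k - 6.
Cancel k - 6 from numerator and denominator to get the reduced form.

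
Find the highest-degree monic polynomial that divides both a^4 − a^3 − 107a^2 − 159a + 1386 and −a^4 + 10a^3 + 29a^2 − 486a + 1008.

a^2 + 4a − 21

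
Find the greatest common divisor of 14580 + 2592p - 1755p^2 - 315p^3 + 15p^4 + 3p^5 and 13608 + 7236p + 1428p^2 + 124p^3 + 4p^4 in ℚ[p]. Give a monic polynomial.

54 + 15p + p^2

Euclidean algorithm in ℚ[p]:
  3p^5 + 15p^4 - 315p^3 - 1755p^2 + 2592p + 14580 = ((3/4)p - 39/2)(4p^4 + 124p^3 + 1428p^2 + 7236p + 13608) + (1032p^3 + 20664p^2 + 133488p + 279936)
  4p^4 + 124p^3 + 1428p^2 + 7236p + 13608 = ((1/258)p + 236/5547)(1032p^3 + 20664p^2 + 133488p + 279936) + ((58140/1849)p^2 + (872100/1849)p + 3139560/1849)
  1032p^3 + 20664p^2 + 133488p + 279936 = ((159014/4845)p + 266256/1615)((58140/1849)p^2 + (872100/1849)p + 3139560/1849) + (0)
Last nonzero remainder: (58140/1849)p^2 + (872100/1849)p + 3139560/1849. Dividing through by 58140/1849 gives the monic gcd p^2 + 15p + 54.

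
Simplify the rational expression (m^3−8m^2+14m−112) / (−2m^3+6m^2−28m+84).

(−m+8)/(2m−6)

Repeated division with remainder:
  m^3−8m^2+14m−112 = (−1/2)(−2m^3+6m^2−28m+84) + (−5m^2−70)
  −2m^3+6m^2−28m+84 = ((2/5)m−6/5)(−5m^2−70) + (0)
Last nonzero remainder: −5m^2−70. Dividing through by −5 gives the monic gcd m^2+14.
Cancel m^2+14 from numerator and denominator to get the reduced form.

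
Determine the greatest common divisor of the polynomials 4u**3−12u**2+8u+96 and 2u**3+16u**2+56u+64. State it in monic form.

Euclidean algorithm in ℚ[u]:
  4u**3−12u**2+8u+96 = (2)(2u**3+16u**2+56u+64) + (−44u**2−104u−32)
  2u**3+16u**2+56u+64 = (−(1/22)u−31/121)(−44u**2−104u−32) + ((3376/121)u+6752/121)
  −44u**2−104u−32 = (−(1331/844)u−121/211)((3376/121)u+6752/121) + (0)
Last nonzero remainder: (3376/121)u+6752/121. Dividing through by 3376/121 gives the monic gcd u+2.

u+2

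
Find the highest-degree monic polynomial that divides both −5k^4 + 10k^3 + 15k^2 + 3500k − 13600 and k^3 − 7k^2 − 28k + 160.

k^2 − 12k + 32

Repeated division with remainder:
  −5k^4 + 10k^3 + 15k^2 + 3500k − 13600 = (−5k − 25)(k^3 − 7k^2 − 28k + 160) + (−300k^2 + 3600k − 9600)
  k^3 − 7k^2 − 28k + 160 = (−(1/300)k − 1/60)(−300k^2 + 3600k − 9600) + (0)
Last nonzero remainder: −300k^2 + 3600k − 9600. Dividing through by −300 gives the monic gcd k^2 − 12k + 32.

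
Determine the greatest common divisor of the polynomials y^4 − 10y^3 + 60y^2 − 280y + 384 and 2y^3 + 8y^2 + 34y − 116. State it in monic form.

Euclidean algorithm in ℚ[y]:
  y^4 − 10y^3 + 60y^2 − 280y + 384 = ((1/2)y − 7)(2y^3 + 8y^2 + 34y − 116) + (99y^2 + 16y − 428)
  2y^3 + 8y^2 + 34y − 116 = ((2/99)y + 760/9801)(99y^2 + 16y − 428) + ((405818/9801)y − 811636/9801)
  99y^2 + 16y − 428 = ((970299/405818)y + 1048707/202909)((405818/9801)y − 811636/9801) + (0)
Last nonzero remainder: (405818/9801)y − 811636/9801. Dividing through by 405818/9801 gives the monic gcd y − 2.

y − 2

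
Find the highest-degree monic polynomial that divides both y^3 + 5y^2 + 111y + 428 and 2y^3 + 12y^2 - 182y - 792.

y + 4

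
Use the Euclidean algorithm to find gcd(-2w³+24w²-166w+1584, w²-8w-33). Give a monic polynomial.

w-11

By polynomial division,
  -2w³+24w²-166w+1584 = (-2w+8)(w²-8w-33) + (-168w+1848)
  w²-8w-33 = (-(1/168)w-1/56)(-168w+1848) + (0)
Last nonzero remainder: -168w+1848. Dividing through by -168 gives the monic gcd w-11.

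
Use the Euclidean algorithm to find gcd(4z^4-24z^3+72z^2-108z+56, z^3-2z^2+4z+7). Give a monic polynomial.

Apply the Euclidean algorithm:
  4z^4-24z^3+72z^2-108z+56 = (4z-16)(z^3-2z^2+4z+7) + (24z^2-72z+168)
  z^3-2z^2+4z+7 = ((1/24)z+1/24)(24z^2-72z+168) + (0)
Last nonzero remainder: 24z^2-72z+168. Dividing through by 24 gives the monic gcd z^2-3z+7.

z^2-3z+7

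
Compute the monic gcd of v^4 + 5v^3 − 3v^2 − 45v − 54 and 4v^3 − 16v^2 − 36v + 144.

v^2 − 9

By polynomial division,
  v^4 + 5v^3 − 3v^2 − 45v − 54 = ((1/4)v + 9/4)(4v^3 − 16v^2 − 36v + 144) + (42v^2 − 378)
  4v^3 − 16v^2 − 36v + 144 = ((2/21)v − 8/21)(42v^2 − 378) + (0)
Last nonzero remainder: 42v^2 − 378. Dividing through by 42 gives the monic gcd v^2 − 9.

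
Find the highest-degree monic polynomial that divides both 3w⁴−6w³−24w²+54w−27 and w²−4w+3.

w²−4w+3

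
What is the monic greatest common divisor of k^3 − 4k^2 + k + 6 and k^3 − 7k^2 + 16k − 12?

k^2 − 5k + 6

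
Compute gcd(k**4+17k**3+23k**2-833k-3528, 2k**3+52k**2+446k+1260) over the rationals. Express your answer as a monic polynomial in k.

k**2+16k+63

By polynomial division,
  k**4+17k**3+23k**2-833k-3528 = ((1/2)k-9/2)(2k**3+52k**2+446k+1260) + (34k**2+544k+2142)
  2k**3+52k**2+446k+1260 = ((1/17)k+10/17)(34k**2+544k+2142) + (0)
Last nonzero remainder: 34k**2+544k+2142. Dividing through by 34 gives the monic gcd k**2+16k+63.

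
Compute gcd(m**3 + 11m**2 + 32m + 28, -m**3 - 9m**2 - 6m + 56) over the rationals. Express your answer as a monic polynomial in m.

m + 7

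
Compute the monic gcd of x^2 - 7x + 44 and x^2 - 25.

1

Repeated division with remainder:
  x^2 - 7x + 44 = (x^2 - 25) + (-7x + 69)
  x^2 - 25 = (-(1/7)x - 69/49)(-7x + 69) + (3536/49)
  -7x + 69 = (-(343/3536)x + 3381/3536)(3536/49) + (0)
The last nonzero remainder is the constant 3536/49, so the polynomials are coprime and gcd = 1.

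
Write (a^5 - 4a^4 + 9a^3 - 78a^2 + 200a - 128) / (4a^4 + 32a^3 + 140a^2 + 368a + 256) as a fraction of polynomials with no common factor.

Euclidean algorithm in ℚ[a]:
  a^5 - 4a^4 + 9a^3 - 78a^2 + 200a - 128 = ((1/4)a - 3)(4a^4 + 32a^3 + 140a^2 + 368a + 256) + (70a^3 + 250a^2 + 1240a + 640)
  4a^4 + 32a^3 + 140a^2 + 368a + 256 = ((2/35)a + 62/245)(70a^3 + 250a^2 + 1240a + 640) + ((288/49)a^2 + (864/49)a + 4608/49)
  70a^3 + 250a^2 + 1240a + 640 = ((1715/144)a + 245/36)((288/49)a^2 + (864/49)a + 4608/49) + (0)
Last nonzero remainder: (288/49)a^2 + (864/49)a + 4608/49. Dividing through by 288/49 gives the monic gcd a^2 + 3a + 16.
Cancel a^2 + 3a + 16 from numerator and denominator to get the reduced form.

(a^3 - 7a^2 + 14a - 8)/(4a^2 + 20a + 16)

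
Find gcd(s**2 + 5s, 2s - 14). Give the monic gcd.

Repeated division with remainder:
  s**2 + 5s = ((1/2)s + 6)(2s - 14) + (84)
  2s - 14 = ((1/42)s - 1/6)(84) + (0)
The last nonzero remainder is the constant 84, so the polynomials are coprime and gcd = 1.

1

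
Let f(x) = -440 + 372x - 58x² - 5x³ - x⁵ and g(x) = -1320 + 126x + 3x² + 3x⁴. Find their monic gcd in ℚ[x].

Euclidean algorithm in ℚ[x]:
  -x⁵ - 5x³ - 58x² + 372x - 440 = (-(1/3)x)(3x⁴ + 3x² + 126x - 1320) + (-4x³ - 16x² - 68x - 440)
  3x⁴ + 3x² + 126x - 1320 = (-(3/4)x + 3)(-4x³ - 16x² - 68x - 440) + (0)
Last nonzero remainder: -4x³ - 16x² - 68x - 440. Dividing through by -4 gives the monic gcd x³ + 4x² + 17x + 110.

110 + 17x + 4x² + x³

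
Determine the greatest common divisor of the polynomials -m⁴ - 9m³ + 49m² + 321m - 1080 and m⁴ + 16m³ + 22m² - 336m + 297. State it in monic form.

Apply the Euclidean algorithm:
  -m⁴ - 9m³ + 49m² + 321m - 1080 = (-1)(m⁴ + 16m³ + 22m² - 336m + 297) + (7m³ + 71m² - 15m - 783)
  m⁴ + 16m³ + 22m² - 336m + 297 = ((1/7)m + 41/49)(7m³ + 71m² - 15m - 783) + (-(1728/49)m² - (10368/49)m + 46656/49)
  7m³ + 71m² - 15m - 783 = (-(343/1728)m - 1421/1728)(-(1728/49)m² - (10368/49)m + 46656/49) + (0)
Last nonzero remainder: -(1728/49)m² - (10368/49)m + 46656/49. Dividing through by -1728/49 gives the monic gcd m² + 6m - 27.

m² + 6m - 27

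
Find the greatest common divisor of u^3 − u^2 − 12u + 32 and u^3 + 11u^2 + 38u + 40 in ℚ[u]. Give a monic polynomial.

u + 4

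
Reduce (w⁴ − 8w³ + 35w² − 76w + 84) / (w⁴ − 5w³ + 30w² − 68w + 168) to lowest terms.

(w² − 4w + 7)/(w² − w + 14)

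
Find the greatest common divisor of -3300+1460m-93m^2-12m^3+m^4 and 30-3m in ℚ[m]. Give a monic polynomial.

Euclidean algorithm in ℚ[m]:
  m^4-12m^3-93m^2+1460m-3300 = (-(1/3)m^3+(2/3)m^2+(113/3)m-110)(-3m+30) + (0)
Last nonzero remainder: -3m+30. Dividing through by -3 gives the monic gcd m-10.

-10+m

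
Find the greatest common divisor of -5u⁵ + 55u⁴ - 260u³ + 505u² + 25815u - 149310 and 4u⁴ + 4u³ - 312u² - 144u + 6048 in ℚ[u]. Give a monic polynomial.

u² + u - 42

By polynomial division,
  -5u⁵ + 55u⁴ - 260u³ + 505u² + 25815u - 149310 = (-(5/4)u + 15)(4u⁴ + 4u³ - 312u² - 144u + 6048) + (-710u³ + 5005u² + 35535u - 240030)
  4u⁴ + 4u³ - 312u² - 144u + 6048 = (-(2/355)u - 1143/25205)(-710u³ + 5005u² + 35535u - 240030) + ((580545/5041)u² + (580545/5041)u - 24382890/5041)
  -710u³ + 5005u² + 35535u - 240030 = (-(715822/116109)u + 640207/12901)((580545/5041)u² + (580545/5041)u - 24382890/5041) + (0)
Last nonzero remainder: (580545/5041)u² + (580545/5041)u - 24382890/5041. Dividing through by 580545/5041 gives the monic gcd u² + u - 42.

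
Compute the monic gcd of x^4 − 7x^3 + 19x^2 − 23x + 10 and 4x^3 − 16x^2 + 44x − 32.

x − 1

Repeated division with remainder:
  x^4 − 7x^3 + 19x^2 − 23x + 10 = ((1/4)x − 3/4)(4x^3 − 16x^2 + 44x − 32) + (−4x^2 + 18x − 14)
  4x^3 − 16x^2 + 44x − 32 = (−x − 1/2)(−4x^2 + 18x − 14) + (39x − 39)
  −4x^2 + 18x − 14 = (−(4/39)x + 14/39)(39x − 39) + (0)
Last nonzero remainder: 39x − 39. Dividing through by 39 gives the monic gcd x − 1.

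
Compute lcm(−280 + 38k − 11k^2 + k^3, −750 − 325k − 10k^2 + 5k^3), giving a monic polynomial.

Euclidean algorithm in ℚ[k]:
  k^3 − 11k^2 + 38k − 280 = (1/5)(5k^3 − 10k^2 − 325k − 750) + (−9k^2 + 103k − 130)
  5k^3 − 10k^2 − 325k − 750 = (−(5/9)k − 425/81)(−9k^2 + 103k − 130) + ((11600/81)k − 116000/81)
  −9k^2 + 103k − 130 = (−(729/11600)k + 1053/11600)((11600/81)k − 116000/81) + (0)
Last nonzero remainder: (11600/81)k − 116000/81. Dividing through by 11600/81 gives the monic gcd k − 10.
Then lcm(f, g) = f·g / gcd(f, g); expanding and making the result monic gives the answer.

−4200 − 1670k − 141k^2 − 35k^3 − 3k^4 + k^5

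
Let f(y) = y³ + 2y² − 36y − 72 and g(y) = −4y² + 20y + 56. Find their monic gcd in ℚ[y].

y + 2

Repeated division with remainder:
  y³ + 2y² − 36y − 72 = (−(1/4)y − 7/4)(−4y² + 20y + 56) + (13y + 26)
  −4y² + 20y + 56 = (−(4/13)y + 28/13)(13y + 26) + (0)
Last nonzero remainder: 13y + 26. Dividing through by 13 gives the monic gcd y + 2.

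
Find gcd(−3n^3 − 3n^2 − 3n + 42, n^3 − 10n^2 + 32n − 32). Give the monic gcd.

n − 2

Apply the Euclidean algorithm:
  −3n^3 − 3n^2 − 3n + 42 = (−3)(n^3 − 10n^2 + 32n − 32) + (−33n^2 + 93n − 54)
  n^3 − 10n^2 + 32n − 32 = (−(1/33)n + 79/363)(−33n^2 + 93n − 54) + ((1225/121)n − 2450/121)
  −33n^2 + 93n − 54 = (−(3993/1225)n + 3267/1225)((1225/121)n − 2450/121) + (0)
Last nonzero remainder: (1225/121)n − 2450/121. Dividing through by 1225/121 gives the monic gcd n − 2.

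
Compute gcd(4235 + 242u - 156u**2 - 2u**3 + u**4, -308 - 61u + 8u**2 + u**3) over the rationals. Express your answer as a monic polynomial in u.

-77 + 4u + u**2

Repeated division with remainder:
  u**4 - 2u**3 - 156u**2 + 242u + 4235 = (u - 10)(u**3 + 8u**2 - 61u - 308) + (-15u**2 - 60u + 1155)
  u**3 + 8u**2 - 61u - 308 = (-(1/15)u - 4/15)(-15u**2 - 60u + 1155) + (0)
Last nonzero remainder: -15u**2 - 60u + 1155. Dividing through by -15 gives the monic gcd u**2 + 4u - 77.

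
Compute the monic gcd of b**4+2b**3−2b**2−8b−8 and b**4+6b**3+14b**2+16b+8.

b**3+4b**2+6b+4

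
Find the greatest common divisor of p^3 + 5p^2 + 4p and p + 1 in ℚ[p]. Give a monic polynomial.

p + 1

Repeated division with remainder:
  p^3 + 5p^2 + 4p = (p^2 + 4p)(p + 1) + (0)
The last nonzero remainder p + 1 is already monic.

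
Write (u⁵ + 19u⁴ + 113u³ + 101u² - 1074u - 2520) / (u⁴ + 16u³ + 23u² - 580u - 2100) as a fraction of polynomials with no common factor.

Apply the Euclidean algorithm:
  u⁵ + 19u⁴ + 113u³ + 101u² - 1074u - 2520 = (u + 3)(u⁴ + 16u³ + 23u² - 580u - 2100) + (42u³ + 612u² + 2766u + 3780)
  u⁴ + 16u³ + 23u² - 580u - 2100 = ((1/42)u + 5/147)(42u³ + 612u² + 2766u + 3780) + (-(3120/49)u² - (37440/49)u - 15600/7)
  42u³ + 612u² + 2766u + 3780 = (-(343/520)u - 441/260)(-(3120/49)u² - (37440/49)u - 15600/7) + (0)
Last nonzero remainder: -(3120/49)u² - (37440/49)u - 15600/7. Dividing through by -3120/49 gives the monic gcd u² + 12u + 35.
Cancel u² + 12u + 35 from numerator and denominator to get the reduced form.

(u³ + 7u² - 6u - 72)/(u² + 4u - 60)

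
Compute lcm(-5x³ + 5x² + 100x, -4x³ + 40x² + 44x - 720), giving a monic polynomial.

Apply the Euclidean algorithm:
  -5x³ + 5x² + 100x = (5/4)(-4x³ + 40x² + 44x - 720) + (-45x² + 45x + 900)
  -4x³ + 40x² + 44x - 720 = ((4/45)x - 4/5)(-45x² + 45x + 900) + (0)
Last nonzero remainder: -45x² + 45x + 900. Dividing through by -45 gives the monic gcd x² - x - 20.
Then lcm(f, g) = f·g / gcd(f, g); expanding and making the result monic gives the answer.

x⁴ - 10x³ - 11x² + 180x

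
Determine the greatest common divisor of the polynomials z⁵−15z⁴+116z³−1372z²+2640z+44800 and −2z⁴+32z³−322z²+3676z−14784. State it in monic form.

z²+z+112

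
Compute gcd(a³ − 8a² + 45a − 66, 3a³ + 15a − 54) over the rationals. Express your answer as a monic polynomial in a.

a − 2

Repeated division with remainder:
  a³ − 8a² + 45a − 66 = (1/3)(3a³ + 15a − 54) + (−8a² + 40a − 48)
  3a³ + 15a − 54 = (−(3/8)a − 15/8)(−8a² + 40a − 48) + (72a − 144)
  −8a² + 40a − 48 = (−(1/9)a + 1/3)(72a − 144) + (0)
Last nonzero remainder: 72a − 144. Dividing through by 72 gives the monic gcd a − 2.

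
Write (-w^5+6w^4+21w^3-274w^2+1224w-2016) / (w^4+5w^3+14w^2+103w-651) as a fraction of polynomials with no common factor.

Apply the Euclidean algorithm:
  -w^5+6w^4+21w^3-274w^2+1224w-2016 = (-w+11)(w^4+5w^3+14w^2+103w-651) + (-20w^3-325w^2-560w+5145)
  w^4+5w^3+14w^2+103w-651 = (-(1/20)w+9/16)(-20w^3-325w^2-560w+5145) + ((2701/16)w^2+(2701/4)w-56721/16)
  -20w^3-325w^2-560w+5145 = (-(320/2701)w-3920/2701)((2701/16)w^2+(2701/4)w-56721/16) + (0)
Last nonzero remainder: (2701/16)w^2+(2701/4)w-56721/16. Dividing through by 2701/16 gives the monic gcd w^2+4w-21.
Cancel w^2+4w-21 from numerator and denominator to get the reduced form.

(-w^3+10w^2-40w+96)/(w^2+w+31)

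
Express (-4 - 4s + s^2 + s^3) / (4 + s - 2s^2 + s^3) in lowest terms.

(-4 + s^2)/(4 - 3s + s^2)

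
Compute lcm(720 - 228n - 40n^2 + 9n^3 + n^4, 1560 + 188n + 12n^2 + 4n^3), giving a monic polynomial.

Apply the Euclidean algorithm:
  n^4 + 9n^3 - 40n^2 - 228n + 720 = ((1/4)n + 3/2)(4n^3 + 12n^2 + 188n + 1560) + (-105n^2 - 900n - 1620)
  4n^3 + 12n^2 + 188n + 1560 = (-(4/105)n + 52/245)(-105n^2 - 900n - 1620) + ((15548/49)n + 93288/49)
  -105n^2 - 900n - 1620 = (-(5145/15548)n - 6615/7774)((15548/49)n + 93288/49) + (0)
Last nonzero remainder: (15548/49)n + 93288/49. Dividing through by 15548/49 gives the monic gcd n + 6.
Then lcm(f, g) = f·g / gcd(f, g); expanding and making the result monic gives the answer.

46800 - 16980n - 1196n^2 + 477n^3 - 2n^4 + 6n^5 + n^6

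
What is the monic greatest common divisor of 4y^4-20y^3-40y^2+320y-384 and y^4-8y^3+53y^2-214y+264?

y^2-6y+8

Repeated division with remainder:
  4y^4-20y^3-40y^2+320y-384 = (4)(y^4-8y^3+53y^2-214y+264) + (12y^3-252y^2+1176y-1440)
  y^4-8y^3+53y^2-214y+264 = ((1/12)y+13/12)(12y^3-252y^2+1176y-1440) + (228y^2-1368y+1824)
  12y^3-252y^2+1176y-1440 = ((1/19)y-15/19)(228y^2-1368y+1824) + (0)
Last nonzero remainder: 228y^2-1368y+1824. Dividing through by 228 gives the monic gcd y^2-6y+8.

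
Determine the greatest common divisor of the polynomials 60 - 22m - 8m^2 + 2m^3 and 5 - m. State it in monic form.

Repeated division with remainder:
  2m^3 - 8m^2 - 22m + 60 = (-2m^2 - 2m + 12)(-m + 5) + (0)
Last nonzero remainder: -m + 5. Dividing through by -1 gives the monic gcd m - 5.

-5 + m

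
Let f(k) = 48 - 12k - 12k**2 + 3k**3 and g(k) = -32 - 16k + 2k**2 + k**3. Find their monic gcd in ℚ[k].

Apply the Euclidean algorithm:
  3k**3 - 12k**2 - 12k + 48 = (3)(k**3 + 2k**2 - 16k - 32) + (-18k**2 + 36k + 144)
  k**3 + 2k**2 - 16k - 32 = (-(1/18)k - 2/9)(-18k**2 + 36k + 144) + (0)
Last nonzero remainder: -18k**2 + 36k + 144. Dividing through by -18 gives the monic gcd k**2 - 2k - 8.

-8 - 2k + k**2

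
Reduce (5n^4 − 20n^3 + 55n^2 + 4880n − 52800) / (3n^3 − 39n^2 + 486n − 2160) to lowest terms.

(5n^2 + 15n − 440)/(3n − 18)

Euclidean algorithm in ℚ[n]:
  5n^4 − 20n^3 + 55n^2 + 4880n − 52800 = ((5/3)n + 15)(3n^3 − 39n^2 + 486n − 2160) + (−170n^2 + 1190n − 20400)
  3n^3 − 39n^2 + 486n − 2160 = (−(3/170)n + 9/85)(−170n^2 + 1190n − 20400) + (0)
Last nonzero remainder: −170n^2 + 1190n − 20400. Dividing through by −170 gives the monic gcd n^2 − 7n + 120.
Cancel n^2 − 7n + 120 from numerator and denominator to get the reduced form.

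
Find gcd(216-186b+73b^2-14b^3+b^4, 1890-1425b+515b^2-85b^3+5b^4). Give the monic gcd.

By polynomial division,
  b^4-14b^3+73b^2-186b+216 = (1/5)(5b^4-85b^3+515b^2-1425b+1890) + (3b^3-30b^2+99b-162)
  5b^4-85b^3+515b^2-1425b+1890 = ((5/3)b-35/3)(3b^3-30b^2+99b-162) + (0)
Last nonzero remainder: 3b^3-30b^2+99b-162. Dividing through by 3 gives the monic gcd b^3-10b^2+33b-54.

-54+33b-10b^2+b^3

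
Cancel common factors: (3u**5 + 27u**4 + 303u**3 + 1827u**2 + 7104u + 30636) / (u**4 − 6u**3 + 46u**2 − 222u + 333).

(3u**3 + 27u**2 + 192u + 828)/(u**2 − 6u + 9)

By polynomial division,
  3u**5 + 27u**4 + 303u**3 + 1827u**2 + 7104u + 30636 = (3u + 45)(u**4 − 6u**3 + 46u**2 − 222u + 333) + (435u**3 + 423u**2 + 16095u + 15651)
  u**4 − 6u**3 + 46u**2 − 222u + 333 = ((1/435)u − 337/21025)(435u**3 + 423u**2 + 16095u + 15651) + ((331776/21025)u**2 + 12275712/21025)
  435u**3 + 423u**2 + 16095u + 15651 = ((3048625/110592)u + 988175/36864)((331776/21025)u**2 + 12275712/21025) + (0)
Last nonzero remainder: (331776/21025)u**2 + 12275712/21025. Dividing through by 331776/21025 gives the monic gcd u**2 + 37.
Cancel u**2 + 37 from numerator and denominator to get the reduced form.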